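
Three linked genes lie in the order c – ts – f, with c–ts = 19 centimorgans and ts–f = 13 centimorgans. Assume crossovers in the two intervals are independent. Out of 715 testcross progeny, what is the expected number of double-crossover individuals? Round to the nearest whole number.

Map distances give recombination frequencies of 0.190 and 0.130 for the two intervals.
With no interference, expected double-crossover frequency = 0.190 × 0.130 = 0.02470.
Expected number = 0.02470 × 715 = 17.66 ≈ 18.

18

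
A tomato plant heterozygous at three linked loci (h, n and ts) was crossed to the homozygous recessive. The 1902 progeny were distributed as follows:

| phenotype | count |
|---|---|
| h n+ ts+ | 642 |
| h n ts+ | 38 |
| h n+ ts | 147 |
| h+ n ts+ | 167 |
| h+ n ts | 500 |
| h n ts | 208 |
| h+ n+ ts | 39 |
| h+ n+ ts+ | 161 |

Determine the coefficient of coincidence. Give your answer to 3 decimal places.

0.840

The two most frequent reciprocal classes, h n+ ts+ and h+ n ts, are the parental types, so the F1 was h n+ ts+ / h+ n ts.
The two rarest classes, h n ts+ and h+ n+ ts, are the double crossovers. Comparing them with the parentals, only the n allele has switched, so n is the middle locus and the order is ts – n – h.
ts–n: (314 + 77)/1902 = 0.2056; n–h: (369 + 77)/1902 = 0.2345.
Expected DCO frequency = 0.2056 × 0.2345 ≈ 0.04821; observed = 77/1902 ≈ 0.04048.
Coefficient of coincidence = 0.04048/0.04821 ≈ 0.840.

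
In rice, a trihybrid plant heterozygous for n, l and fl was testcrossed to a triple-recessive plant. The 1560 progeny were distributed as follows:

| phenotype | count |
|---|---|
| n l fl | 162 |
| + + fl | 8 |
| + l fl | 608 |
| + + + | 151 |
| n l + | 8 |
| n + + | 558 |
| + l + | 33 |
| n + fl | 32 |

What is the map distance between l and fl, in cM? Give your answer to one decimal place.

The two most frequent reciprocal classes, n + + and + l fl, are the parental types, so the F1 was n + + / + l fl.
The two rarest classes, n l + and + + fl, are the double crossovers. Comparing them with the parentals, only the l allele has switched, so l is the middle locus and the order is fl – l – n.
Crossovers in the fl–l interval produce the single-crossover classes n + fl and + l + (32 + 33 = 65) plus the double crossovers (16).
RF(fl–l) = (65 + 16) / 1560 = 81/1560 = 0.0519 → 5.2 cM.

5.2 cM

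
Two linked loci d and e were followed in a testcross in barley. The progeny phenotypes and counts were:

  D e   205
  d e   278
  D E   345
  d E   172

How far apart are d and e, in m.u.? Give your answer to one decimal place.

37.7 m.u.

The two most frequent classes, D E (345) and d e (278), are the parental types, so the F1 was D E / d e.
The recombinant classes are D e and d E: 205 + 172 = 377.
Recombination frequency = 377/1000 = 0.3770 ≈ 37.7%, i.e. 37.7 m.u.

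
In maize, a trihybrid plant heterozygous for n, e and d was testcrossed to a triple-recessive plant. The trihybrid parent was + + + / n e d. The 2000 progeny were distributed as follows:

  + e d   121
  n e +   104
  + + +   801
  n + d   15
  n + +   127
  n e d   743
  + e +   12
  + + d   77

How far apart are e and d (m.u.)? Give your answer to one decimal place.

The two rarest classes, + e + and n + d, are the double crossovers. Comparing them with the parentals, only the e allele has switched, so e is the middle locus and the order is d – e – n.
Crossovers in the d–e interval produce the single-crossover classes + + d and n e + (77 + 104 = 181) plus the double crossovers (27).
RF(d–e) = (181 + 27) / 2000 = 208/2000 = 0.1040 → 10.4 m.u.

10.4 m.u.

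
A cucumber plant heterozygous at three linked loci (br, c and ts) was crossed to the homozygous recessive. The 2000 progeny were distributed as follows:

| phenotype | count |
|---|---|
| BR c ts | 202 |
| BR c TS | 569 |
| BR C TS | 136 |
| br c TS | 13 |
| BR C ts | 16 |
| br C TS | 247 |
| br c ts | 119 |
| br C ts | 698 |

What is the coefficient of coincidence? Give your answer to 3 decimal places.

The two most frequent reciprocal classes, BR c TS and br C ts, are the parental types, so the F1 was BR c TS / br C ts.
The two rarest classes, br c TS and BR C ts, are the double crossovers. Comparing them with the parentals, only the br allele has switched, so br is the middle locus and the order is ts – br – c.
ts–br: (449 + 29)/2000 = 0.2390; br–c: (255 + 29)/2000 = 0.1420.
Expected DCO frequency = 0.2390 × 0.1420 ≈ 0.03394; observed = 29/2000 ≈ 0.01450.
Coefficient of coincidence = 0.01450/0.03394 ≈ 0.427.

0.427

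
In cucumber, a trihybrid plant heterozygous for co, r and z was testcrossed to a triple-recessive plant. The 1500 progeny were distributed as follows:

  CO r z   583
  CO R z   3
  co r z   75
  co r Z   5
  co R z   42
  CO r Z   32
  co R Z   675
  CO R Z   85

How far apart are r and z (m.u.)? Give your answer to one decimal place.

The two most frequent reciprocal classes, CO r z and co R Z, are the parental types, so the F1 was CO r z / co R Z.
The two rarest classes, CO R z and co r Z, are the double crossovers. Comparing them with the parentals, only the r allele has switched, so r is the middle locus and the order is co – r – z.
Crossovers in the r–z interval produce the single-crossover classes CO r Z and co R z (32 + 42 = 74) plus the double crossovers (8).
RF(r–z) = (74 + 8) / 1500 = 82/1500 = 0.0547 → 5.5 m.u.

5.5 m.u.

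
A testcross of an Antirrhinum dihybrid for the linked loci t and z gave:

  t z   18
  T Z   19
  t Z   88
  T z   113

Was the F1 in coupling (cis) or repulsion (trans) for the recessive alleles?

trans

The two most frequent classes are T z (113) and t Z (88); these are the parental (non-recombinant) types.
So the F1 carried T z on one chromosome and t Z on the other — the recessive alleles are on opposite chromosomes (trans / repulsion).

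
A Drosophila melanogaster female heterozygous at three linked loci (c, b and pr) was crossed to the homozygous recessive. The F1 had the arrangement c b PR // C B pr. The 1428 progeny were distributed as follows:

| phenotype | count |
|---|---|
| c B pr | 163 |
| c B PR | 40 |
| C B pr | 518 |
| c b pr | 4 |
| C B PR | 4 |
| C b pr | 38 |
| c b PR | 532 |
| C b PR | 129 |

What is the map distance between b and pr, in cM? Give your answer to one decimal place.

The two rarest classes, c b pr and C B PR, are the double crossovers. Comparing them with the parentals, only the pr allele has switched, so pr is the middle locus and the order is b – pr – c.
Crossovers in the b–pr interval produce the single-crossover classes c B PR and C b pr (40 + 38 = 78) plus the double crossovers (8).
RF(b–pr) = (78 + 8) / 1428 = 86/1428 = 0.0602 → 6.0 cM.

6.0 cM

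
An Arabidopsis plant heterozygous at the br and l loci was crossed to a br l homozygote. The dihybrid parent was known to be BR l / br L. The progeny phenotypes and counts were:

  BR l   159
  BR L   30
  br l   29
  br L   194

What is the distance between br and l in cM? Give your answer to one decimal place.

The recombinant classes are BR L and br l: 30 + 29 = 59.
Recombination frequency = 59/412 = 0.1432 ≈ 14.3%, i.e. 14.3 cM.

14.3 cM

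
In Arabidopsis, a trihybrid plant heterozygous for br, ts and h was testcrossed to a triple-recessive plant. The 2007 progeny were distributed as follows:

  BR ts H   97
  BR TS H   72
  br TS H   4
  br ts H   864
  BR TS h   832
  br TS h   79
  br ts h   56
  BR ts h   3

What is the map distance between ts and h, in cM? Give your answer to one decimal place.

The two most frequent reciprocal classes, BR TS h and br ts H, are the parental types, so the F1 was BR TS h / br ts H.
The two rarest classes, BR ts h and br TS H, are the double crossovers. Comparing them with the parentals, only the ts allele has switched, so ts is the middle locus and the order is h – ts – br.
Crossovers in the h–ts interval produce the single-crossover classes BR TS H and br ts h (72 + 56 = 128) plus the double crossovers (7).
RF(h–ts) = (128 + 7) / 2007 = 135/2007 = 0.0673 → 6.7 cM.

6.7 cM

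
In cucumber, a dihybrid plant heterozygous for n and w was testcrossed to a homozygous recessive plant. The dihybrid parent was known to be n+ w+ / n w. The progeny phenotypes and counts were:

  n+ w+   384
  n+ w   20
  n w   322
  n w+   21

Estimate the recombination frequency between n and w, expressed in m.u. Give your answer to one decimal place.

5.5 m.u.

The recombinant classes are n+ w and n w+: 20 + 21 = 41.
Recombination frequency = 41/747 = 0.0549 ≈ 5.5%, i.e. 5.5 m.u.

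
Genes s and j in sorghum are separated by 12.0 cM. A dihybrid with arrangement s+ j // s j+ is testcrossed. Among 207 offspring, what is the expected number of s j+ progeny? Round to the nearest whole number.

91

A map distance of 12.0 cM corresponds to a recombination frequency of 0.120.
The F1 is s+ j / s j+, so s j+ is a parental gamete class with expected frequency (1 − r)/2 = 0.880/2 = 0.4400.
Expected number = 0.4400 × 207 = 91.08 ≈ 91.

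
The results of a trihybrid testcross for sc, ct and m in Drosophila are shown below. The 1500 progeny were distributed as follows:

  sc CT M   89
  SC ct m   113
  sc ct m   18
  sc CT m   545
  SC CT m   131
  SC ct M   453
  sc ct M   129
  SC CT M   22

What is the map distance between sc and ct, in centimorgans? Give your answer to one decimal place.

The two most frequent reciprocal classes, SC ct M and sc CT m, are the parental types, so the F1 was SC ct M / sc CT m.
The two rarest classes, SC CT M and sc ct m, are the double crossovers. Comparing them with the parentals, only the ct allele has switched, so ct is the middle locus and the order is sc – ct – m.
Crossovers in the sc–ct interval produce the single-crossover classes sc ct M and SC CT m (129 + 131 = 260) plus the double crossovers (40).
RF(sc–ct) = (260 + 40) / 1500 = 300/1500 = 0.2000 → 20.0 centimorgans.

20.0 centimorgans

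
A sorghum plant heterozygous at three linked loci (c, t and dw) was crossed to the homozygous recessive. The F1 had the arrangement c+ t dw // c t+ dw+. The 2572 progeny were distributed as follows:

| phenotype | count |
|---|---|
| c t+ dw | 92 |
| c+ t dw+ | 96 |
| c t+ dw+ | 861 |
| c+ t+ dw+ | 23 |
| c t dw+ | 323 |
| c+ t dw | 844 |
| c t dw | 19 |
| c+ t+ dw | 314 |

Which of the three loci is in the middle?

The two rarest classes, c t dw and c+ t+ dw+, are the double crossovers. Comparing them with the parentals, only the c allele has switched, so c is the middle locus and the order is dw – c – t.

c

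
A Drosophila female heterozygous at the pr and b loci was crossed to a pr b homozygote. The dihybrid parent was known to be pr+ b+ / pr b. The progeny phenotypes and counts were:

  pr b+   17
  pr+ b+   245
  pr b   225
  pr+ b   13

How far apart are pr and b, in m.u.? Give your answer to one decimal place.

The recombinant classes are pr+ b and pr b+: 13 + 17 = 30.
Recombination frequency = 30/500 = 0.0600 ≈ 6.0%, i.e. 6.0 m.u.

6.0 m.u.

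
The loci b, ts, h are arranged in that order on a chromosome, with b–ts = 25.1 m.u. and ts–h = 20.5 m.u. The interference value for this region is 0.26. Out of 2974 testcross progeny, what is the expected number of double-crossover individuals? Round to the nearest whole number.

Map distances give recombination frequencies of 0.251 and 0.205 for the two intervals.
With interference 0.26 (so coincidence = 0.74), expected double-crossover frequency = 0.251 × 0.205 × 0.74 = 0.03808.
Expected number = 0.03808 × 2974 = 113.24 ≈ 113.

113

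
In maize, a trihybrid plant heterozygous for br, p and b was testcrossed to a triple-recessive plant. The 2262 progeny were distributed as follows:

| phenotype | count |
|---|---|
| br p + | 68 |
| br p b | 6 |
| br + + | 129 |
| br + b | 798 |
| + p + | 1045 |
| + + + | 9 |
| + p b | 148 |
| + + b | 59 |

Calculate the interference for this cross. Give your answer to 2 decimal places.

0.18

The two most frequent reciprocal classes, + p + and br + b, are the parental types, so the F1 was + p + / br + b.
The two rarest classes, + + + and br p b, are the double crossovers. Comparing them with the parentals, only the p allele has switched, so p is the middle locus and the order is br – p – b.
br–p: (127 + 15)/2262 = 0.0628; p–b: (277 + 15)/2262 = 0.1291.
Expected DCO frequency = 0.0628 × 0.1291 ≈ 0.00811; observed = 15/2262 ≈ 0.00663.
Coefficient of coincidence = 0.00663/0.00811 ≈ 0.82; interference = 1 − 0.82 = 0.18.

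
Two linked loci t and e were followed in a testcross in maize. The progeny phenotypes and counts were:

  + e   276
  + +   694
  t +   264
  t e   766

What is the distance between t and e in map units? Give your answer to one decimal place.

27.0 map units

The two most frequent classes, + + (694) and t e (766), are the parental types, so the F1 was + + / t e.
The recombinant classes are + e and t +: 276 + 264 = 540.
Recombination frequency = 540/2000 = 0.2700 ≈ 27.0%, i.e. 27.0 map units.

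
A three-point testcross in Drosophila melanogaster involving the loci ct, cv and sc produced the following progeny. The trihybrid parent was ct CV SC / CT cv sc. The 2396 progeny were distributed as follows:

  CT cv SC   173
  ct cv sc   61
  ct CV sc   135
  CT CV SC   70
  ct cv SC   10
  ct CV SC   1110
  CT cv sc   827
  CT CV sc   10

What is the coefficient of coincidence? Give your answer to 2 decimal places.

0.97

The two rarest classes, ct cv SC and CT CV sc, are the double crossovers. Comparing them with the parentals, only the cv allele has switched, so cv is the middle locus and the order is ct – cv – sc.
ct–cv: (131 + 20)/2396 = 0.0630; cv–sc: (308 + 20)/2396 = 0.1369.
Expected DCO frequency = 0.0630 × 0.1369 ≈ 0.00862; observed = 20/2396 ≈ 0.00835.
Coefficient of coincidence = 0.00835/0.00862 ≈ 0.97.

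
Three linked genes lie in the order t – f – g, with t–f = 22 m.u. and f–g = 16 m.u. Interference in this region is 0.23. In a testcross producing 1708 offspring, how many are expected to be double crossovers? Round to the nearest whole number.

46

Map distances give recombination frequencies of 0.220 and 0.160 for the two intervals.
With interference 0.23 (so coincidence = 0.77), expected double-crossover frequency = 0.220 × 0.160 × 0.77 = 0.02710.
Expected number = 0.02710 × 1708 = 46.29 ≈ 46.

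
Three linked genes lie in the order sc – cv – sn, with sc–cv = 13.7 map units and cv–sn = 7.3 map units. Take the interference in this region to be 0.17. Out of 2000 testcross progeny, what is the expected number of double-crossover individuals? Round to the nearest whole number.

Map distances give recombination frequencies of 0.137 and 0.073 for the two intervals.
With interference 0.17 (so coincidence = 0.83), expected double-crossover frequency = 0.137 × 0.073 × 0.83 = 0.00830.
Expected number = 0.00830 × 2000 = 16.60 ≈ 17.

17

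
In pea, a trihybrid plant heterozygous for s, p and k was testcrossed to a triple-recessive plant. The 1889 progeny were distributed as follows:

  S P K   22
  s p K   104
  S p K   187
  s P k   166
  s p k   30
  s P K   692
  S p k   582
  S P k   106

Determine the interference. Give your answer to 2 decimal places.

0.07

The two most frequent reciprocal classes, s P K and S p k, are the parental types, so the F1 was s P K / S p k.
The two rarest classes, S P K and s p k, are the double crossovers. Comparing them with the parentals, only the s allele has switched, so s is the middle locus and the order is k – s – p.
k–s: (353 + 52)/1889 = 0.2144; s–p: (210 + 52)/1889 = 0.1387.
Expected DCO frequency = 0.2144 × 0.1387 ≈ 0.02974; observed = 52/1889 ≈ 0.02753.
Coefficient of coincidence = 0.02753/0.02974 ≈ 0.93; interference = 1 − 0.93 = 0.07.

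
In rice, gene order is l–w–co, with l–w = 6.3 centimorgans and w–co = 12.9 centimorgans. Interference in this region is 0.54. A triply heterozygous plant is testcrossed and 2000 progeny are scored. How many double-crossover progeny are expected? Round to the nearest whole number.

Map distances give recombination frequencies of 0.063 and 0.129 for the two intervals.
With interference 0.54 (so coincidence = 0.46), expected double-crossover frequency = 0.063 × 0.129 × 0.46 = 0.00374.
Expected number = 0.00374 × 2000 = 7.48 ≈ 7.

7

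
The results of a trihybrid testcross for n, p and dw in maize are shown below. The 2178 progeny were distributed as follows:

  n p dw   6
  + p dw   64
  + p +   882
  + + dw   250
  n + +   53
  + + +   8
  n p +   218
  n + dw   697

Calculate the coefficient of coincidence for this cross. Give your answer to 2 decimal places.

0.48

The two most frequent reciprocal classes, n + dw and + p +, are the parental types, so the F1 was n + dw / + p +.
The two rarest classes, n p dw and + + +, are the double crossovers. Comparing them with the parentals, only the p allele has switched, so p is the middle locus and the order is dw – p – n.
dw–p: (117 + 14)/2178 = 0.0601; p–n: (468 + 14)/2178 = 0.2213.
Expected DCO frequency = 0.0601 × 0.2213 ≈ 0.01330; observed = 14/2178 ≈ 0.00643.
Coefficient of coincidence = 0.00643/0.01330 ≈ 0.48.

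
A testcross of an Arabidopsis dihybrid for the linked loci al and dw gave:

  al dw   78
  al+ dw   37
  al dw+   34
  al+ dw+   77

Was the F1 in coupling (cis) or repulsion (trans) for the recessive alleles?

The two most frequent classes are al+ dw+ (77) and al dw (78); these are the parental (non-recombinant) types.
So the F1 carried al+ dw+ on one chromosome and al dw on the other — the recessive alleles are on the same chromosome (cis / coupling).

cis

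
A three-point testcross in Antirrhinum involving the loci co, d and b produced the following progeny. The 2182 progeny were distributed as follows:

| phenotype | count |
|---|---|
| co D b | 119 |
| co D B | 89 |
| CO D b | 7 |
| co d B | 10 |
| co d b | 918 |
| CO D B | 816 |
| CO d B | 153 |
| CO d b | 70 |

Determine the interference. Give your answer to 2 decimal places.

0.27

The two most frequent reciprocal classes, CO D B and co d b, are the parental types, so the F1 was CO D B / co d b.
The two rarest classes, CO D b and co d B, are the double crossovers. Comparing them with the parentals, only the b allele has switched, so b is the middle locus and the order is d – b – co.
d–b: (272 + 17)/2182 = 0.1324; b–co: (159 + 17)/2182 = 0.0807.
Expected DCO frequency = 0.1324 × 0.0807 ≈ 0.01068; observed = 17/2182 ≈ 0.00779.
Coefficient of coincidence = 0.00779/0.01068 ≈ 0.73; interference = 1 − 0.73 = 0.27.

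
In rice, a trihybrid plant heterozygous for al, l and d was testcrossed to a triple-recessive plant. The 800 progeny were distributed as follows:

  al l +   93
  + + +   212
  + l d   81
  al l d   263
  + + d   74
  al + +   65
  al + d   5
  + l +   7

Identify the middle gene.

l

The two most frequent reciprocal classes, + + + and al l d, are the parental types, so the F1 was + + + / al l d.
The two rarest classes, + l + and al + d, are the double crossovers. Comparing them with the parentals, only the l allele has switched, so l is the middle locus and the order is d – l – al.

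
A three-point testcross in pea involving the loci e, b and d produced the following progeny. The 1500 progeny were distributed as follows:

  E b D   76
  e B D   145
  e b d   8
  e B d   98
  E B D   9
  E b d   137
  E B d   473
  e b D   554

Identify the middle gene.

The two most frequent reciprocal classes, e b D and E B d, are the parental types, so the F1 was e b D / E B d.
The two rarest classes, e b d and E B D, are the double crossovers. Comparing them with the parentals, only the d allele has switched, so d is the middle locus and the order is e – d – b.

d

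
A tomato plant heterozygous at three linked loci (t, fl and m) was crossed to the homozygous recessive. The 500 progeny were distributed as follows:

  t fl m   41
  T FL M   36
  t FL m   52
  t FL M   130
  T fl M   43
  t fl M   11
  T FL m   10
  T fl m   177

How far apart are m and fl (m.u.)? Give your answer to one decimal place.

The two most frequent reciprocal classes, t FL M and T fl m, are the parental types, so the F1 was t FL M / T fl m.
The two rarest classes, t fl M and T FL m, are the double crossovers. Comparing them with the parentals, only the fl allele has switched, so fl is the middle locus and the order is m – fl – t.
Crossovers in the m–fl interval produce the single-crossover classes t FL m and T fl M (52 + 43 = 95) plus the double crossovers (21).
RF(m–fl) = (95 + 21) / 500 = 116/500 = 0.2320 → 23.2 m.u.

23.2 m.u.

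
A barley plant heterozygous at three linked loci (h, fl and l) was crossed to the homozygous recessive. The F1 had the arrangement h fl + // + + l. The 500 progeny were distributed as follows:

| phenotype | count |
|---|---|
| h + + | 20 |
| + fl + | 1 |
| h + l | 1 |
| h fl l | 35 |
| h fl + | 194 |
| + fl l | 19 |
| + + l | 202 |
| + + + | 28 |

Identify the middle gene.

h

The two rarest classes, + fl + and h + l, are the double crossovers. Comparing them with the parentals, only the h allele has switched, so h is the middle locus and the order is fl – h – l.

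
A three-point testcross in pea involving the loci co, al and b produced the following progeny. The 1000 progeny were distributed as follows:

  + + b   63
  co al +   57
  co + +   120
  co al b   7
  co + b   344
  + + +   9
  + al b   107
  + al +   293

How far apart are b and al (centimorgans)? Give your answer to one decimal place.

24.3 centimorgans

The two most frequent reciprocal classes, co + b and + al +, are the parental types, so the F1 was co + b / + al +.
The two rarest classes, co al b and + + +, are the double crossovers. Comparing them with the parentals, only the al allele has switched, so al is the middle locus and the order is co – al – b.
Crossovers in the al–b interval produce the single-crossover classes co + + and + al b (120 + 107 = 227) plus the double crossovers (16).
RF(al–b) = (227 + 16) / 1000 = 243/1000 = 0.2430 → 24.3 centimorgans.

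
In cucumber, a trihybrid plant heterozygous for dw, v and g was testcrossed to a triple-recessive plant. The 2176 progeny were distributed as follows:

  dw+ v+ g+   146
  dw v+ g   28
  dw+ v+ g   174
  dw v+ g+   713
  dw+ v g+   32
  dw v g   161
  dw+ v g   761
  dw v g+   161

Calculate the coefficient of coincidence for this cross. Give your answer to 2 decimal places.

0.90

The two most frequent reciprocal classes, dw+ v g and dw v+ g+, are the parental types, so the F1 was dw+ v g / dw v+ g+.
The two rarest classes, dw+ v g+ and dw v+ g, are the double crossovers. Comparing them with the parentals, only the g allele has switched, so g is the middle locus and the order is v – g – dw.
v–g: (335 + 60)/2176 = 0.1815; g–dw: (307 + 60)/2176 = 0.1687.
Expected DCO frequency = 0.1815 × 0.1687 ≈ 0.03062; observed = 60/2176 ≈ 0.02757.
Coefficient of coincidence = 0.02757/0.03062 ≈ 0.90.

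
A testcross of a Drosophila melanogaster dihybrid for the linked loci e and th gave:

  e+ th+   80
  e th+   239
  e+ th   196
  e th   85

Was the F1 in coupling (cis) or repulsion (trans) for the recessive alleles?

The two most frequent classes are e+ th (196) and e th+ (239); these are the parental (non-recombinant) types.
So the F1 carried e+ th on one chromosome and e th+ on the other — the recessive alleles are on opposite chromosomes (trans / repulsion).

trans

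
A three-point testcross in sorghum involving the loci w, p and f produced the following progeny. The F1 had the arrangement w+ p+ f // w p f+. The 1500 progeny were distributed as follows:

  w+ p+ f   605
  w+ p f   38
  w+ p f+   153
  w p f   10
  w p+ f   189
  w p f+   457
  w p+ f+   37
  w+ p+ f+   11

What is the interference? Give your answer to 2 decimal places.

The two rarest classes, w+ p+ f+ and w p f, are the double crossovers. Comparing them with the parentals, only the f allele has switched, so f is the middle locus and the order is w – f – p.
w–f: (342 + 21)/1500 = 0.2420; f–p: (75 + 21)/1500 = 0.0640.
Expected DCO frequency = 0.2420 × 0.0640 ≈ 0.01549; observed = 21/1500 ≈ 0.01400.
Coefficient of coincidence = 0.01400/0.01549 ≈ 0.90; interference = 1 − 0.90 = 0.10.

0.10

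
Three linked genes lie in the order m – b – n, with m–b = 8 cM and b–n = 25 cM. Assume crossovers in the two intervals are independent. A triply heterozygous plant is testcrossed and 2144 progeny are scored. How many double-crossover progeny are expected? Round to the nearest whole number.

43

Map distances give recombination frequencies of 0.080 and 0.250 for the two intervals.
With no interference, expected double-crossover frequency = 0.080 × 0.250 = 0.02000.
Expected number = 0.02000 × 2144 = 42.88 ≈ 43.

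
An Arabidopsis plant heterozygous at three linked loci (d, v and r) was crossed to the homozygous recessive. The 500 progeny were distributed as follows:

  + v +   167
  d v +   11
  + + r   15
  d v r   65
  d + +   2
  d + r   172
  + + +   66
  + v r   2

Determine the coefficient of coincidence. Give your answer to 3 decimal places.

0.494

The two most frequent reciprocal classes, d + r and + v +, are the parental types, so the F1 was d + r / + v +.
The two rarest classes, d + + and + v r, are the double crossovers. Comparing them with the parentals, only the r allele has switched, so r is the middle locus and the order is d – r – v.
d–r: (26 + 4)/500 = 0.0600; r–v: (131 + 4)/500 = 0.2700.
Expected DCO frequency = 0.0600 × 0.2700 ≈ 0.01620; observed = 4/500 ≈ 0.00800.
Coefficient of coincidence = 0.00800/0.01620 ≈ 0.494.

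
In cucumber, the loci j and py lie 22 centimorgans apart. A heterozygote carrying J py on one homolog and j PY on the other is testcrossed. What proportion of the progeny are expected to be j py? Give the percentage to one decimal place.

11.0%

A map distance of 22 centimorgans corresponds to a recombination frequency of 0.220.
The F1 is J py / j PY, so j py is a recombinant gamete class with expected frequency r/2 = 0.220/2 = 0.1100.
That is 0.1100 = 11.0% of the progeny.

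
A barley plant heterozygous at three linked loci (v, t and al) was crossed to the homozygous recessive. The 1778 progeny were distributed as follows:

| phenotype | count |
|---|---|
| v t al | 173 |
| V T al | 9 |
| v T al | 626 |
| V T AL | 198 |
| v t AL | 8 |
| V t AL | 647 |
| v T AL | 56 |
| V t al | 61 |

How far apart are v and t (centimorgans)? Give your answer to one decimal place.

21.8 centimorgans

The two most frequent reciprocal classes, v T al and V t AL, are the parental types, so the F1 was v T al / V t AL.
The two rarest classes, V T al and v t AL, are the double crossovers. Comparing them with the parentals, only the v allele has switched, so v is the middle locus and the order is t – v – al.
Crossovers in the t–v interval produce the single-crossover classes v t al and V T AL (173 + 198 = 371) plus the double crossovers (17).
RF(t–v) = (371 + 17) / 1778 = 388/1778 = 0.2182 → 21.8 centimorgans.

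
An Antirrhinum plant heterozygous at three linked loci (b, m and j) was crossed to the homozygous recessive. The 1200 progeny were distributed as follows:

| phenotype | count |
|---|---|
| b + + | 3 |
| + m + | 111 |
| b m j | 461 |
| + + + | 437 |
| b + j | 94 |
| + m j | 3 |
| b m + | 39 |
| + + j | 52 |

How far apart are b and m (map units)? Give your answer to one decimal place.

The two most frequent reciprocal classes, + + + and b m j, are the parental types, so the F1 was + + + / b m j.
The two rarest classes, b + + and + m j, are the double crossovers. Comparing them with the parentals, only the b allele has switched, so b is the middle locus and the order is j – b – m.
Crossovers in the b–m interval produce the single-crossover classes + m + and b + j (111 + 94 = 205) plus the double crossovers (6).
RF(b–m) = (205 + 6) / 1200 = 211/1200 = 0.1758 → 17.6 map units.

17.6 map units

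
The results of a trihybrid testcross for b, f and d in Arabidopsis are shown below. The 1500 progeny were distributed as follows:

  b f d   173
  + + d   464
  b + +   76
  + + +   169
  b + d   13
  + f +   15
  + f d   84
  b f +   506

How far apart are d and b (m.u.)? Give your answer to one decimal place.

24.7 m.u.

The two most frequent reciprocal classes, b f + and + + d, are the parental types, so the F1 was b f + / + + d.
The two rarest classes, + f + and b + d, are the double crossovers. Comparing them with the parentals, only the b allele has switched, so b is the middle locus and the order is d – b – f.
Crossovers in the d–b interval produce the single-crossover classes b f d and + + + (173 + 169 = 342) plus the double crossovers (28).
RF(d–b) = (342 + 28) / 1500 = 370/1500 = 0.2467 → 24.7 m.u.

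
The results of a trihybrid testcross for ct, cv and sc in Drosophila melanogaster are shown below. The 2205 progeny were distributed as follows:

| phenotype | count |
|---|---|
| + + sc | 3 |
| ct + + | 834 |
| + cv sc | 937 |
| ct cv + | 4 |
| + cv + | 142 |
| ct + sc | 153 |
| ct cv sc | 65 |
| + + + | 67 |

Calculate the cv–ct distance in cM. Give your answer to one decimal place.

The two most frequent reciprocal classes, ct + + and + cv sc, are the parental types, so the F1 was ct + + / + cv sc.
The two rarest classes, ct cv + and + + sc, are the double crossovers. Comparing them with the parentals, only the cv allele has switched, so cv is the middle locus and the order is sc – cv – ct.
Crossovers in the cv–ct interval produce the single-crossover classes + + + and ct cv sc (67 + 65 = 132) plus the double crossovers (7).
RF(cv–ct) = (132 + 7) / 2205 = 139/2205 = 0.0630 → 6.3 cM.

6.3 cM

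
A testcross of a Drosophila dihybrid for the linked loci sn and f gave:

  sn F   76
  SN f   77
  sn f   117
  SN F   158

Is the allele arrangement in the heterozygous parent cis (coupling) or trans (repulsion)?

The two most frequent classes are SN F (158) and sn f (117); these are the parental (non-recombinant) types.
So the F1 carried SN F on one chromosome and sn f on the other — the recessive alleles are on the same chromosome (cis / coupling).

cis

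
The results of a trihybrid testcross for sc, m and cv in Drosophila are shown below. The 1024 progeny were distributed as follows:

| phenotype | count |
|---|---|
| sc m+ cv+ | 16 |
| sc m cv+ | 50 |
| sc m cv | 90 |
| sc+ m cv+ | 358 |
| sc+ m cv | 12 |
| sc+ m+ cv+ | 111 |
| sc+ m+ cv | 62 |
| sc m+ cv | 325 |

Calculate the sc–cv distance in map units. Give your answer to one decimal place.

The two most frequent reciprocal classes, sc+ m cv+ and sc m+ cv, are the parental types, so the F1 was sc+ m cv+ / sc m+ cv.
The two rarest classes, sc+ m cv and sc m+ cv+, are the double crossovers. Comparing them with the parentals, only the cv allele has switched, so cv is the middle locus and the order is m – cv – sc.
Crossovers in the cv–sc interval produce the single-crossover classes sc m cv+ and sc+ m+ cv (50 + 62 = 112) plus the double crossovers (28).
RF(cv–sc) = (112 + 28) / 1024 = 140/1024 = 0.1367 → 13.7 map units.

13.7 map units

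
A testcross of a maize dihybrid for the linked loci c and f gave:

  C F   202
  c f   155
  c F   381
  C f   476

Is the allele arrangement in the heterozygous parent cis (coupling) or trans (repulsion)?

trans

The two most frequent classes are C f (476) and c F (381); these are the parental (non-recombinant) types.
So the F1 carried C f on one chromosome and c F on the other — the recessive alleles are on opposite chromosomes (trans / repulsion).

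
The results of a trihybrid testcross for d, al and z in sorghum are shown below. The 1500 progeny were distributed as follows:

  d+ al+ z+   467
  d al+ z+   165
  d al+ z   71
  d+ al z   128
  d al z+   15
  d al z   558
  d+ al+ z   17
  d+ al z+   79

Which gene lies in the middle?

z

The two most frequent reciprocal classes, d al z and d+ al+ z+, are the parental types, so the F1 was d al z / d+ al+ z+.
The two rarest classes, d al z+ and d+ al+ z, are the double crossovers. Comparing them with the parentals, only the z allele has switched, so z is the middle locus and the order is al – z – d.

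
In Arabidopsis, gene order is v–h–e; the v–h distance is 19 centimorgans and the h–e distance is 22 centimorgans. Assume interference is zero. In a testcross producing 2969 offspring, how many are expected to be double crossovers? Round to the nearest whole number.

Map distances give recombination frequencies of 0.190 and 0.220 for the two intervals.
With no interference, expected double-crossover frequency = 0.190 × 0.220 = 0.04180.
Expected number = 0.04180 × 2969 = 124.10 ≈ 124.

124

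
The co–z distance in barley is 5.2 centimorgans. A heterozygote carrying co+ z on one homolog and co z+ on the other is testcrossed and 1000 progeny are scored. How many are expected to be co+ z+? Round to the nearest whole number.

26

A map distance of 5.2 centimorgans corresponds to a recombination frequency of 0.052.
The F1 is co+ z / co z+, so co+ z+ is a recombinant gamete class with expected frequency r/2 = 0.052/2 = 0.0260.
Expected number = 0.0260 × 1000 = 26.00 ≈ 26.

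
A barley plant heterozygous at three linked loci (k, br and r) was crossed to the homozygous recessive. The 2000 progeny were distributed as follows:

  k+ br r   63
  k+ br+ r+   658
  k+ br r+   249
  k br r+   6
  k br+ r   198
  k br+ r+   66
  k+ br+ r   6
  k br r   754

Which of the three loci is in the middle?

r

The two most frequent reciprocal classes, k+ br+ r+ and k br r, are the parental types, so the F1 was k+ br+ r+ / k br r.
The two rarest classes, k+ br+ r and k br r+, are the double crossovers. Comparing them with the parentals, only the r allele has switched, so r is the middle locus and the order is br – r – k.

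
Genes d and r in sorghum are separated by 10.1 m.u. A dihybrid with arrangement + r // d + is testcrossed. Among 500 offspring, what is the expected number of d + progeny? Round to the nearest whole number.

225

A map distance of 10.1 m.u. corresponds to a recombination frequency of 0.101.
The F1 is + r / d +, so d + is a parental gamete class with expected frequency (1 − r)/2 = 0.899/2 = 0.4495.
Expected number = 0.4495 × 500 = 224.75 ≈ 225.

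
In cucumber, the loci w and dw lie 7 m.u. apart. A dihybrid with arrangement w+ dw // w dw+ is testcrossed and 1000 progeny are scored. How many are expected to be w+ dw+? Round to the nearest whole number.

A map distance of 7 m.u. corresponds to a recombination frequency of 0.070.
The F1 is w+ dw / w dw+, so w+ dw+ is a recombinant gamete class with expected frequency r/2 = 0.070/2 = 0.0350.
Expected number = 0.0350 × 1000 = 35.00 ≈ 35.

35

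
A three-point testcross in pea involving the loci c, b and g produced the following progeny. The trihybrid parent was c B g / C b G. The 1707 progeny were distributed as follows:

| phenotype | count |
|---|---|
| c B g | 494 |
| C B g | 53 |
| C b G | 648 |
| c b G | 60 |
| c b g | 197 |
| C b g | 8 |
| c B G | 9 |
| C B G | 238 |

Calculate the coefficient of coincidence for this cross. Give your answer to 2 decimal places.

0.49

The two rarest classes, c B G and C b g, are the double crossovers. Comparing them with the parentals, only the g allele has switched, so g is the middle locus and the order is b – g – c.
b–g: (435 + 17)/1707 = 0.2648; g–c: (113 + 17)/1707 = 0.0762.
Expected DCO frequency = 0.2648 × 0.0762 ≈ 0.02018; observed = 17/1707 ≈ 0.00996.
Coefficient of coincidence = 0.00996/0.02018 ≈ 0.49.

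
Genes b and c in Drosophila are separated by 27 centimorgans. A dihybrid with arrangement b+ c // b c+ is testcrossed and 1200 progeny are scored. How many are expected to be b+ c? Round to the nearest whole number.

438

A map distance of 27 centimorgans corresponds to a recombination frequency of 0.270.
The F1 is b+ c / b c+, so b+ c is a parental gamete class with expected frequency (1 − r)/2 = 0.730/2 = 0.3650.
Expected number = 0.3650 × 1200 = 438.00 ≈ 438.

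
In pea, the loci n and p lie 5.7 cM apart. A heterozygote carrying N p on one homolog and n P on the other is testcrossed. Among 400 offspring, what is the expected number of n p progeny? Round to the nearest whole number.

A map distance of 5.7 cM corresponds to a recombination frequency of 0.057.
The F1 is N p / n P, so n p is a recombinant gamete class with expected frequency r/2 = 0.057/2 = 0.0285.
Expected number = 0.0285 × 400 = 11.40 ≈ 11.

11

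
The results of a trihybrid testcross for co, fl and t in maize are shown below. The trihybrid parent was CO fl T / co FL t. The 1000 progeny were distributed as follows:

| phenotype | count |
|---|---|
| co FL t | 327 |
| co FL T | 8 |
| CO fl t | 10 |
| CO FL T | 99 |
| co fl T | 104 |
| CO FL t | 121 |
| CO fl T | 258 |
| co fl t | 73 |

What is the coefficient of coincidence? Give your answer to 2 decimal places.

The two rarest classes, CO fl t and co FL T, are the double crossovers. Comparing them with the parentals, only the t allele has switched, so t is the middle locus and the order is co – t – fl.
co–t: (225 + 18)/1000 = 0.2430; t–fl: (172 + 18)/1000 = 0.1900.
Expected DCO frequency = 0.2430 × 0.1900 ≈ 0.04617; observed = 18/1000 ≈ 0.01800.
Coefficient of coincidence = 0.01800/0.04617 ≈ 0.39.

0.39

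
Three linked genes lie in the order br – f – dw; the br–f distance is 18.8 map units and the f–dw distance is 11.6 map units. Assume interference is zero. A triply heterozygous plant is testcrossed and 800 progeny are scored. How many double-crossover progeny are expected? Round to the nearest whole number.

Map distances give recombination frequencies of 0.188 and 0.116 for the two intervals.
With no interference, expected double-crossover frequency = 0.188 × 0.116 = 0.02181.
Expected number = 0.02181 × 800 = 17.45 ≈ 17.

17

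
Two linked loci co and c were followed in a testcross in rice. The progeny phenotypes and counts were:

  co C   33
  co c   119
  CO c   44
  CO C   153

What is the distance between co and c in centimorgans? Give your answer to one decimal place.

The two most frequent classes, CO C (153) and co c (119), are the parental types, so the F1 was CO C / co c.
The recombinant classes are CO c and co C: 44 + 33 = 77.
Recombination frequency = 77/349 = 0.2206 ≈ 22.1%, i.e. 22.1 centimorgans.

22.1 centimorgans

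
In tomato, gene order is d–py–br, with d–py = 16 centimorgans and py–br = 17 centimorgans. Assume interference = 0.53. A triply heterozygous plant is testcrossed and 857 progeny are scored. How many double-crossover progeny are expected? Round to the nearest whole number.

11

Map distances give recombination frequencies of 0.160 and 0.170 for the two intervals.
With interference 0.53 (so coincidence = 0.47), expected double-crossover frequency = 0.160 × 0.170 × 0.47 = 0.01278.
Expected number = 0.01278 × 857 = 10.96 ≈ 11.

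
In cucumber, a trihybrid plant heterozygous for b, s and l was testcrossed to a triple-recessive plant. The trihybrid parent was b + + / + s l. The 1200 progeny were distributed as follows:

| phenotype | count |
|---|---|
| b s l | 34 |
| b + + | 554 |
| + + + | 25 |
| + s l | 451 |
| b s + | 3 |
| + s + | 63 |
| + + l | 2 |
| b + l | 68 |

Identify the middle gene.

The two rarest classes, b s + and + + l, are the double crossovers. Comparing them with the parentals, only the s allele has switched, so s is the middle locus and the order is b – s – l.

s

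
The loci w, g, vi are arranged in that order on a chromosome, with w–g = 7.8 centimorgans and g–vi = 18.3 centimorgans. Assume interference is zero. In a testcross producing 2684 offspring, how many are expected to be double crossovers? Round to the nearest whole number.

Map distances give recombination frequencies of 0.078 and 0.183 for the two intervals.
With no interference, expected double-crossover frequency = 0.078 × 0.183 = 0.01427.
Expected number = 0.01427 × 2684 = 38.31 ≈ 38.

38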